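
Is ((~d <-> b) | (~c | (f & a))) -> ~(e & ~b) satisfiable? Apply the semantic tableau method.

Initial set: {(((~d <-> b) | (~c | (f & a))) -> ~(e & ~b))}.
(((~d <-> b) | (~c | (f & a))) -> ~(e & ~b)): β-rule — branch into ~((~d <-> b) | (~c | (f & a)))  //  ~(e & ~b).
  branch 1 (add ~((~d <-> b) | (~c | (f & a)))):
    ~((~d <-> b) | (~c | (f & a))): α-rule — add ~(~d <-> b), ~(~c | (f & a)).
    ~(~c | (f & a)): α-rule — add ~~c, ~(f & a).
    ~(~d <-> b): β-rule — branch into ~d, ~b  //  ~~d, b.
      branch 1.1 (add ~d, ~b):
        ~(f & a): β-rule — branch into ~f  //  ~a.
          branch 1.1.1 (add ~f):
            ○ open, literals {b=F, c=T, d=F, f=F}.
          branch 1.1.2 (add ~a):
            ○ open, literals {a=F, b=F, c=T, d=F}.
      branch 1.2 (add ~~d, b):
        ~(f & a): β-rule — branch into ~f  //  ~a.
          branch 1.2.1 (add ~f):
            ○ open, literals {b=T, c=T, d=T, f=F}.
          branch 1.2.2 (add ~a):
            ○ open, literals {a=F, b=T, c=T, d=T}.
  branch 2 (add ~(e & ~b)):
    ~(e & ~b): β-rule — branch into ~e  //  ~~b.
      branch 2.1 (add ~e):
        ○ open, literals {e=F}.
      branch 2.2 (add ~~b):
        ○ open, literals {b=T}.
0 branches closed, 6 open.
An open branch gives a satisfying assignment: b=F, c=T, d=F, f=F.

Satisfiable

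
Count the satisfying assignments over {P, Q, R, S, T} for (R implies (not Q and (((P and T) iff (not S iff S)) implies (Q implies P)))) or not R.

24

Initial set: {((R implies (not Q and (((P and T) iff (not S iff S)) implies (Q implies P)))) or not R)}.
((R implies (not Q and (((P and T) iff (not S iff S)) implies (Q implies P)))) or not R): β-rule — branch into (R implies (not Q and (((P and T) iff (not S iff S)) implies (Q implies P))))  //  not R.
  branch 1 (add (R implies (not Q and (((P and T) iff (not S iff S)) implies (Q implies P))))):
    (R implies (not Q and (((P and T) iff (not S iff S)) implies (Q implies P)))): β-rule — branch into not R  //  (not Q and (((P and T) iff (not S iff S)) implies (Q implies P))).
      branch 1.1 (add not R):
        ○ open, literals {R=0}.
      branch 1.2 (add (not Q and (((P and T) iff (not S iff S)) implies (Q implies P)))):
        (not Q and (((P and T) iff (not S iff S)) implies (Q implies P))): α-rule — add not Q, (((P and T) iff (not S iff S)) implies (Q implies P)).
        (((P and T) iff (not S iff S)) implies (Q implies P)): β-rule — branch into not ((P and T) iff (not S iff S))  //  (Q implies P).
          branch 1.2.1 (add not ((P and T) iff (not S iff S))):
            not ((P and T) iff (not S iff S)): β-rule — branch into (P and T), not (not S iff S)  //  not (P and T), (not S iff S).
              branch 1.2.1.1 (add (P and T), not (not S iff S)):
                (P and T): α-rule — add P, T.
                not (not S iff S): β-rule — branch into not S, not S  //  not not S, S.
                  branch 1.2.1.1.1 (add not S, not S):
                    ○ open, literals {P=1, Q=0, S=0, T=1}.
                  branch 1.2.1.1.2 (add not not S, S):
                    ○ open, literals {P=1, Q=0, S=1, T=1}.
              branch 1.2.1.2 (add not (P and T), (not S iff S)):
                not (P and T): β-rule — branch into not P  //  not T.
                  branch 1.2.1.2.1 (add not P):
                    (not S iff S): β-rule — branch into not S, S  //  not not S, not S.
                      branch 1.2.1.2.1.1 (add not S, S):
                        × closes — contains both S and not S.
                      branch 1.2.1.2.1.2 (add not not S, not S):
                        × closes — contains both S and not S.
                  branch 1.2.1.2.2 (add not T):
                    (not S iff S): β-rule — branch into not S, S  //  not not S, not S.
                      branch 1.2.1.2.2.1 (add not S, S):
                        × closes — contains both S and not S.
                      branch 1.2.1.2.2.2 (add not not S, not S):
                        × closes — contains both S and not S.
          branch 1.2.2 (add (Q implies P)):
            (Q implies P): β-rule — branch into not Q  //  P.
              branch 1.2.2.1 (add not Q):
                ○ open, literals {Q=0}.
              branch 1.2.2.2 (add P):
                ○ open, literals {P=1, Q=0}.
  branch 2 (add not R):
    ○ open, literals {R=0}.
4 branches closed, 6 open.
Each open branch fixes some atoms; the unmentioned ones are free. Counting distinct full assignments: branch {R=0} (P, Q, S, T) contributes 16 new; branch {P=1, Q=0, S=0, T=1} (R) contributes 1 new; branch {P=1, Q=0, S=1, T=1} (R) contributes 1 new; branch {Q=0} (P, R, S, T) contributes 6 new; branch {P=1, Q=0} (R, S, T) contributes 0 new; branch {R=0} (P, Q, S, T) contributes 0 new. Total: 24.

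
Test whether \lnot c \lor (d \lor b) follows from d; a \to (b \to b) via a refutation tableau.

Yes

Initial set: {d; (a \to (b \to b)); \lnot (\lnot c \lor (d \lor b))}.
\lnot (\lnot c \lor (d \lor b)): α-rule — add \lnot \lnot c, \lnot (d \lor b).
\lnot (d \lor b): α-rule — add \lnot d, \lnot b.
× closes — contains both d and \lnot d.
All 1 branch closes.
Every branch closed, so the premises entail the conclusion.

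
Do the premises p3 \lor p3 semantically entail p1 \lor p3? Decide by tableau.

Initial set: {(p3 \lor p3); \lnot (p1 \lor p3)}.
\lnot (p1 \lor p3): α-rule — add \lnot p1, \lnot p3.
(p3 \lor p3): β-rule — branch into p3  //  p3.
  branch 1 (add p3):
    × closes — contains both p3 and \lnot p3.
  branch 2 (add p3):
    × closes — contains both p3 and \lnot p3.
All 2 branches close.
Every branch closed, so the premises entail the conclusion.

Yes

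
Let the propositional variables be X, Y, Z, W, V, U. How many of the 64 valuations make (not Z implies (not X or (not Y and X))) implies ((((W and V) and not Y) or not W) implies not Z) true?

44

Initial set: {((not Z implies (not X or (not Y and X))) implies ((((W and V) and not Y) or not W) implies not Z))}.
((not Z implies (not X or (not Y and X))) implies ((((W and V) and not Y) or not W) implies not Z)): β-rule — branch into not (not Z implies (not X or (not Y and X)))  //  ((((W and V) and not Y) or not W) implies not Z).
  branch 1 (add not (not Z implies (not X or (not Y and X)))):
    not (not Z implies (not X or (not Y and X))): α-rule — add not Z, not (not X or (not Y and X)).
    not (not X or (not Y and X)): α-rule — add not not X, not (not Y and X).
    not (not Y and X): β-rule — branch into not not Y  //  not X.
      branch 1.1 (add not not Y):
        ○ open, literals {X=true, Y=true, Z=false}.
      branch 1.2 (add not X):
        × closes — contains both X and not X.
  branch 2 (add ((((W and V) and not Y) or not W) implies not Z)):
    ((((W and V) and not Y) or not W) implies not Z): β-rule — branch into not (((W and V) and not Y) or not W)  //  not Z.
      branch 2.1 (add not (((W and V) and not Y) or not W)):
        not (((W and V) and not Y) or not W): α-rule — add not ((W and V) and not Y), not not W.
        not ((W and V) and not Y): β-rule — branch into not (W and V)  //  not not Y.
          branch 2.1.1 (add not (W and V)):
            not (W and V): β-rule — branch into not W  //  not V.
              branch 2.1.1.1 (add not W):
                × closes — contains both W and not W.
              branch 2.1.1.2 (add not V):
                ○ open, literals {V=false, W=true}.
          branch 2.1.2 (add not not Y):
            ○ open, literals {W=true, Y=true}.
      branch 2.2 (add not Z):
        ○ open, literals {Z=false}.
2 branches closed, 4 open.
Each open branch fixes some atoms; the unmentioned ones are free. Counting distinct full assignments: branch {X=true, Y=true, Z=false} (W, V, U) contributes 8 new; branch {V=false, W=true} (X, Y, Z, U) contributes 14 new; branch {W=true, Y=true} (X, Z, V, U) contributes 6 new; branch {Z=false} (X, Y, W, V, U) contributes 16 new. Total: 44.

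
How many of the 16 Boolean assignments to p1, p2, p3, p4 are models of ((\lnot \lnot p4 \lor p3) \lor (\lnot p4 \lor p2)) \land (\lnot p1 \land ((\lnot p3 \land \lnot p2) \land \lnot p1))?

2

Initial set: {(((\lnot \lnot p4 \lor p3) \lor (\lnot p4 \lor p2)) \land (\lnot p1 \land ((\lnot p3 \land \lnot p2) \land \lnot p1)))}.
(((\lnot \lnot p4 \lor p3) \lor (\lnot p4 \lor p2)) \land (\lnot p1 \land ((\lnot p3 \land \lnot p2) \land \lnot p1))): α-rule — add ((\lnot \lnot p4 \lor p3) \lor (\lnot p4 \lor p2)), (\lnot p1 \land ((\lnot p3 \land \lnot p2) \land \lnot p1)).
(\lnot p1 \land ((\lnot p3 \land \lnot p2) \land \lnot p1)): α-rule — add \lnot p1, ((\lnot p3 \land \lnot p2) \land \lnot p1).
((\lnot p3 \land \lnot p2) \land \lnot p1): α-rule — add (\lnot p3 \land \lnot p2), \lnot p1.
(\lnot p3 \land \lnot p2): α-rule — add \lnot p3, \lnot p2.
((\lnot \lnot p4 \lor p3) \lor (\lnot p4 \lor p2)): β-rule — branch into (\lnot \lnot p4 \lor p3)  //  (\lnot p4 \lor p2).
  branch 1 (add (\lnot \lnot p4 \lor p3)):
    (\lnot \lnot p4 \lor p3): β-rule — branch into \lnot \lnot p4  //  p3.
      branch 1.1 (add \lnot \lnot p4):
        \lnot \lnot p4: drop double negation, giving p4.
        ○ open, literals {p1=0, p2=0, p3=0, p4=1}.
      branch 1.2 (add p3):
        × closes — contains both p3 and \lnot p3.
  branch 2 (add (\lnot p4 \lor p2)):
    (\lnot p4 \lor p2): β-rule — branch into \lnot p4  //  p2.
      branch 2.1 (add \lnot p4):
        ○ open, literals {p1=0, p2=0, p3=0, p4=0}.
      branch 2.2 (add p2):
        × closes — contains both p2 and \lnot p2.
2 branches closed, 2 open.
Each open branch fixes some atoms; the unmentioned ones are free. Counting distinct full assignments: branch {p1=0, p2=0, p3=0, p4=1} (none free) contributes 1 new; branch {p1=0, p2=0, p3=0, p4=0} (none free) contributes 1 new. Total: 2.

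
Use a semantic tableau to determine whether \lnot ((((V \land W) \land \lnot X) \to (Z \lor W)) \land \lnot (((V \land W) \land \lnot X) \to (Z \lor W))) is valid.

Assume the negation and expand:
Initial set: {F \lnot ((((V \land W) \land \lnot X) \to (Z \lor W)) \land \lnot (((V \land W) \land \lnot X) \to (Z \lor W)))}.
F \lnot ((((V \land W) \land \lnot X) \to (Z \lor W)) \land \lnot (((V \land W) \land \lnot X) \to (Z \lor W))): α-rule — add T (((V \land W) \land \lnot X) \to (Z \lor W)), T \lnot (((V \land W) \land \lnot X) \to (Z \lor W)).
T \lnot (((V \land W) \land \lnot X) \to (Z \lor W)): α-rule — add T ((V \land W) \land \lnot X), F (Z \lor W).
T ((V \land W) \land \lnot X): α-rule — add T (V \land W), T \lnot X.
F (Z \lor W): α-rule — add F Z, F W.
T (V \land W): α-rule — add T V, T W.
× closes — contains both W and \lnot W.
All 1 branch closes.
Every branch closed, so the negation is unsatisfiable and the formula is valid.

Valid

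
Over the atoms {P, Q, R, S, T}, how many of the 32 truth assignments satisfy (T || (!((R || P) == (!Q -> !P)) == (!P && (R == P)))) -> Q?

Initial set: {((T || (!((R || P) == (!Q -> !P)) == (!P && (R == P)))) -> Q)}.
((T || (!((R || P) == (!Q -> !P)) == (!P && (R == P)))) -> Q): β-rule — branch into !(T || (!((R || P) == (!Q -> !P)) == (!P && (R == P))))  //  Q.
  branch 1 (add !(T || (!((R || P) == (!Q -> !P)) == (!P && (R == P))))):
    !(T || (!((R || P) == (!Q -> !P)) == (!P && (R == P)))): α-rule — add !T, !(!((R || P) == (!Q -> !P)) == (!P && (R == P))).
    !(!((R || P) == (!Q -> !P)) == (!P && (R == P))): β-rule — branch into !((R || P) == (!Q -> !P)), !(!P && (R == P))  //  !!((R || P) == (!Q -> !P)), (!P && (R == P)).
      branch 1.1 (add !((R || P) == (!Q -> !P)), !(!P && (R == P))):
        !((R || P) == (!Q -> !P)): β-rule — branch into (R || P), !(!Q -> !P)  //  !(R || P), (!Q -> !P).
          branch 1.1.1 (add (R || P), !(!Q -> !P)):
            !(!Q -> !P): α-rule — add !Q, !!P.
            !(!P && (R == P)): β-rule — branch into !!P  //  !(R == P).
              branch 1.1.1.1 (add !!P):
                (R || P): β-rule — branch into R  //  P.
                  branch 1.1.1.1.1 (add R):
                    ○ open, literals {P=true, Q=false, R=true, T=false}.
                  branch 1.1.1.1.2 (add P):
                    ○ open, literals {P=true, Q=false, T=false}.
              branch 1.1.1.2 (add !(R == P)):
                (R || P): β-rule — branch into R  //  P.
                  branch 1.1.1.2.1 (add R):
                    !(R == P): β-rule — branch into R, !P  //  !R, P.
                      branch 1.1.1.2.1.1 (add R, !P):
                        × closes — contains both P and !P.
                      branch 1.1.1.2.1.2 (add !R, P):
                        × closes — contains both R and !R.
                  branch 1.1.1.2.2 (add P):
                    !(R == P): β-rule — branch into R, !P  //  !R, P.
                      branch 1.1.1.2.2.1 (add R, !P):
                        × closes — contains both P and !P.
                      branch 1.1.1.2.2.2 (add !R, P):
                        ○ open, literals {P=true, Q=false, R=false, T=false}.
          branch 1.1.2 (add !(R || P), (!Q -> !P)):
            !(R || P): α-rule — add !R, !P.
            !(!P && (R == P)): β-rule — branch into !!P  //  !(R == P).
              branch 1.1.2.1 (add !!P):
                × closes — contains both P and !P.
              branch 1.1.2.2 (add !(R == P)):
                (!Q -> !P): β-rule — branch into !!Q  //  !P.
                  branch 1.1.2.2.1 (add !!Q):
                    !(R == P): β-rule — branch into R, !P  //  !R, P.
                      branch 1.1.2.2.1.1 (add R, !P):
                        × closes — contains both R and !R.
                      branch 1.1.2.2.1.2 (add !R, P):
                        × closes — contains both P and !P.
                  branch 1.1.2.2.2 (add !P):
                    !(R == P): β-rule — branch into R, !P  //  !R, P.
                      branch 1.1.2.2.2.1 (add R, !P):
                        × closes — contains both R and !R.
                      branch 1.1.2.2.2.2 (add !R, P):
                        × closes — contains both P and !P.
      branch 1.2 (add !!((R || P) == (!Q -> !P)), (!P && (R == P))):
        (!P && (R == P)): α-rule — add !P, (R == P).
        !!((R || P) == (!Q -> !P)): β-rule — branch into (R || P), (!Q -> !P)  //  !(R || P), !(!Q -> !P).
          branch 1.2.1 (add (R || P), (!Q -> !P)):
            (R == P): β-rule — branch into R, P  //  !R, !P.
              branch 1.2.1.1 (add R, P):
                × closes — contains both P and !P.
              branch 1.2.1.2 (add !R, !P):
                (R || P): β-rule — branch into R  //  P.
                  branch 1.2.1.2.1 (add R):
                    × closes — contains both R and !R.
                  branch 1.2.1.2.2 (add P):
                    × closes — contains both P and !P.
          branch 1.2.2 (add !(R || P), !(!Q -> !P)):
            !(R || P): α-rule — add !R, !P.
            !(!Q -> !P): α-rule — add !Q, !!P.
            × closes — contains both P and !P.
  branch 2 (add Q):
    ○ open, literals {Q=true}.
12 branches closed, 4 open.
Each open branch fixes some atoms; the unmentioned ones are free. Counting distinct full assignments: branch {P=true, Q=false, R=true, T=false} (S) contributes 2 new; branch {P=true, Q=false, T=false} (R, S) contributes 2 new; branch {P=true, Q=false, R=false, T=false} (S) contributes 0 new; branch {Q=true} (P, R, S, T) contributes 16 new. Total: 20.

20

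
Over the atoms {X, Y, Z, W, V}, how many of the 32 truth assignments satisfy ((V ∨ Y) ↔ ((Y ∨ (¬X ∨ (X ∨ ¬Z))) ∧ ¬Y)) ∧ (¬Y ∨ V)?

Initial set: {T (((V ∨ Y) ↔ ((Y ∨ (¬X ∨ (X ∨ ¬Z))) ∧ ¬Y)) ∧ (¬Y ∨ V))}.
T (((V ∨ Y) ↔ ((Y ∨ (¬X ∨ (X ∨ ¬Z))) ∧ ¬Y)) ∧ (¬Y ∨ V)): α-rule — add T ((V ∨ Y) ↔ ((Y ∨ (¬X ∨ (X ∨ ¬Z))) ∧ ¬Y)), T (¬Y ∨ V).
T ((V ∨ Y) ↔ ((Y ∨ (¬X ∨ (X ∨ ¬Z))) ∧ ¬Y)): β-rule — branch into T (V ∨ Y), T ((Y ∨ (¬X ∨ (X ∨ ¬Z))) ∧ ¬Y)  //  F (V ∨ Y), F ((Y ∨ (¬X ∨ (X ∨ ¬Z))) ∧ ¬Y).
  branch 1 (add T (V ∨ Y), T ((Y ∨ (¬X ∨ (X ∨ ¬Z))) ∧ ¬Y)):
    T ((Y ∨ (¬X ∨ (X ∨ ¬Z))) ∧ ¬Y): α-rule — add T (Y ∨ (¬X ∨ (X ∨ ¬Z))), T ¬Y.
    T (¬Y ∨ V): β-rule — branch into T ¬Y  //  T V.
      branch 1.1 (add T ¬Y):
        T (V ∨ Y): β-rule — branch into T V  //  T Y.
          branch 1.1.1 (add T V):
            T (Y ∨ (¬X ∨ (X ∨ ¬Z))): β-rule — branch into T Y  //  T (¬X ∨ (X ∨ ¬Z)).
              branch 1.1.1.1 (add T Y):
                × closes — contains both Y and ¬Y.
              branch 1.1.1.2 (add T (¬X ∨ (X ∨ ¬Z))):
                T (¬X ∨ (X ∨ ¬Z)): β-rule — branch into T ¬X  //  T (X ∨ ¬Z).
                  branch 1.1.1.2.1 (add T ¬X):
                    ○ open, literals {V=1, X=0, Y=0}.
                  branch 1.1.1.2.2 (add T (X ∨ ¬Z)):
                    T (X ∨ ¬Z): β-rule — branch into T X  //  T ¬Z.
                      branch 1.1.1.2.2.1 (add T X):
                        ○ open, literals {V=1, X=1, Y=0}.
                      branch 1.1.1.2.2.2 (add T ¬Z):
                        ○ open, literals {V=1, Y=0, Z=0}.
          branch 1.1.2 (add T Y):
            × closes — contains both Y and ¬Y.
      branch 1.2 (add T V):
        T (V ∨ Y): β-rule — branch into T V  //  T Y.
          branch 1.2.1 (add T V):
            T (Y ∨ (¬X ∨ (X ∨ ¬Z))): β-rule — branch into T Y  //  T (¬X ∨ (X ∨ ¬Z)).
              branch 1.2.1.1 (add T Y):
                × closes — contains both Y and ¬Y.
              branch 1.2.1.2 (add T (¬X ∨ (X ∨ ¬Z))):
                T (¬X ∨ (X ∨ ¬Z)): β-rule — branch into T ¬X  //  T (X ∨ ¬Z).
                  branch 1.2.1.2.1 (add T ¬X):
                    ○ open, literals {V=1, X=0, Y=0}.
                  branch 1.2.1.2.2 (add T (X ∨ ¬Z)):
                    T (X ∨ ¬Z): β-rule — branch into T X  //  T ¬Z.
                      branch 1.2.1.2.2.1 (add T X):
                        ○ open, literals {V=1, X=1, Y=0}.
                      branch 1.2.1.2.2.2 (add T ¬Z):
                        ○ open, literals {V=1, Y=0, Z=0}.
          branch 1.2.2 (add T Y):
            × closes — contains both Y and ¬Y.
  branch 2 (add F (V ∨ Y), F ((Y ∨ (¬X ∨ (X ∨ ¬Z))) ∧ ¬Y)):
    F (V ∨ Y): α-rule — add F V, F Y.
    T (¬Y ∨ V): β-rule — branch into T ¬Y  //  T V.
      branch 2.1 (add T ¬Y):
        F ((Y ∨ (¬X ∨ (X ∨ ¬Z))) ∧ ¬Y): β-rule — branch into F (Y ∨ (¬X ∨ (X ∨ ¬Z)))  //  F ¬Y.
          branch 2.1.1 (add F (Y ∨ (¬X ∨ (X ∨ ¬Z)))):
            F (Y ∨ (¬X ∨ (X ∨ ¬Z))): α-rule — add F Y, F (¬X ∨ (X ∨ ¬Z)).
            F (¬X ∨ (X ∨ ¬Z)): α-rule — add F ¬X, F (X ∨ ¬Z).
            F (X ∨ ¬Z): α-rule — add F X, F ¬Z.
            × closes — contains both X and ¬X.
          branch 2.1.2 (add F ¬Y):
            × closes — contains both Y and ¬Y.
      branch 2.2 (add T V):
        × closes — contains both V and ¬V.
7 branches closed, 6 open.
Each open branch fixes some atoms; the unmentioned ones are free. Counting distinct full assignments: branch {V=1, X=0, Y=0} (Z, W) contributes 4 new; branch {V=1, X=1, Y=0} (Z, W) contributes 4 new; branch {V=1, Y=0, Z=0} (X, W) contributes 0 new; branch {V=1, X=0, Y=0} (Z, W) contributes 0 new; branch {V=1, X=1, Y=0} (Z, W) contributes 0 new; branch {V=1, Y=0, Z=0} (X, W) contributes 0 new. Total: 8.

8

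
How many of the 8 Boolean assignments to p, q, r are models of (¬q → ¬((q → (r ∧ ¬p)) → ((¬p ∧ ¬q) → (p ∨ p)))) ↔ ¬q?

2

Initial set: {T ((¬q → ¬((q → (r ∧ ¬p)) → ((¬p ∧ ¬q) → (p ∨ p)))) ↔ ¬q)}.
T ((¬q → ¬((q → (r ∧ ¬p)) → ((¬p ∧ ¬q) → (p ∨ p)))) ↔ ¬q): β-rule — branch into T (¬q → ¬((q → (r ∧ ¬p)) → ((¬p ∧ ¬q) → (p ∨ p)))), T ¬q  //  F (¬q → ¬((q → (r ∧ ¬p)) → ((¬p ∧ ¬q) → (p ∨ p)))), F ¬q.
  branch 1 (add T (¬q → ¬((q → (r ∧ ¬p)) → ((¬p ∧ ¬q) → (p ∨ p)))), T ¬q):
    T (¬q → ¬((q → (r ∧ ¬p)) → ((¬p ∧ ¬q) → (p ∨ p)))): β-rule — branch into F ¬q  //  T ¬((q → (r ∧ ¬p)) → ((¬p ∧ ¬q) → (p ∨ p))).
      branch 1.1 (add F ¬q):
        × closes — contains both q and ¬q.
      branch 1.2 (add T ¬((q → (r ∧ ¬p)) → ((¬p ∧ ¬q) → (p ∨ p)))):
        T ¬((q → (r ∧ ¬p)) → ((¬p ∧ ¬q) → (p ∨ p))): α-rule — add T (q → (r ∧ ¬p)), F ((¬p ∧ ¬q) → (p ∨ p)).
        F ((¬p ∧ ¬q) → (p ∨ p)): α-rule — add T (¬p ∧ ¬q), F (p ∨ p).
        T (¬p ∧ ¬q): α-rule — add T ¬p, T ¬q.
        F (p ∨ p): α-rule — add F p, F p.
        T (q → (r ∧ ¬p)): β-rule — branch into F q  //  T (r ∧ ¬p).
          branch 1.2.1 (add F q):
            ○ open, literals {p=F, q=F}.
          branch 1.2.2 (add T (r ∧ ¬p)):
            T (r ∧ ¬p): α-rule — add T r, T ¬p.
            ○ open, literals {p=F, q=F, r=T}.
  branch 2 (add F (¬q → ¬((q → (r ∧ ¬p)) → ((¬p ∧ ¬q) → (p ∨ p)))), F ¬q):
    F (¬q → ¬((q → (r ∧ ¬p)) → ((¬p ∧ ¬q) → (p ∨ p)))): α-rule — add T ¬q, F ¬((q → (r ∧ ¬p)) → ((¬p ∧ ¬q) → (p ∨ p))).
    × closes — contains both q and ¬q.
2 branches closed, 2 open.
Each open branch fixes some atoms; the unmentioned ones are free. Counting distinct full assignments: branch {p=F, q=F} (r) contributes 2 new; branch {p=F, q=F, r=T} (none free) contributes 0 new. Total: 2.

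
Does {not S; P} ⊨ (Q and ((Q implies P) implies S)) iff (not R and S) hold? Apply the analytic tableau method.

Yes

Initial set: {not S; P; not ((Q and ((Q implies P) implies S)) iff (not R and S))}.
not ((Q and ((Q implies P) implies S)) iff (not R and S)): β-rule — branch into (Q and ((Q implies P) implies S)), not (not R and S)  //  not (Q and ((Q implies P) implies S)), (not R and S).
  branch 1 (add (Q and ((Q implies P) implies S)), not (not R and S)):
    (Q and ((Q implies P) implies S)): α-rule — add Q, ((Q implies P) implies S).
    not (not R and S): β-rule — branch into not not R  //  not S.
      branch 1.1 (add not not R):
        ((Q implies P) implies S): β-rule — branch into not (Q implies P)  //  S.
          branch 1.1.1 (add not (Q implies P)):
            not (Q implies P): α-rule — add Q, not P.
            × closes — contains both P and not P.
          branch 1.1.2 (add S):
            × closes — contains both S and not S.
      branch 1.2 (add not S):
        ((Q implies P) implies S): β-rule — branch into not (Q implies P)  //  S.
          branch 1.2.1 (add not (Q implies P)):
            not (Q implies P): α-rule — add Q, not P.
            × closes — contains both P and not P.
          branch 1.2.2 (add S):
            × closes — contains both S and not S.
  branch 2 (add not (Q and ((Q implies P) implies S)), (not R and S)):
    (not R and S): α-rule — add not R, S.
    × closes — contains both S and not S.
All 5 branches close.
Every branch closed, so the premises entail the conclusion.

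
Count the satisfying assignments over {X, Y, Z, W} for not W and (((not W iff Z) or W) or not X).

Initial set: {T (not W and (((not W iff Z) or W) or not X))}.
T (not W and (((not W iff Z) or W) or not X)): α-rule — add T not W, T (((not W iff Z) or W) or not X).
T (((not W iff Z) or W) or not X): β-rule — branch into T ((not W iff Z) or W)  //  T not X.
  branch 1 (add T ((not W iff Z) or W)):
    T ((not W iff Z) or W): β-rule — branch into T (not W iff Z)  //  T W.
      branch 1.1 (add T (not W iff Z)):
        T (not W iff Z): β-rule — branch into T not W, T Z  //  F not W, F Z.
          branch 1.1.1 (add T not W, T Z):
            ○ open, literals {W=0, Z=1}.
          branch 1.1.2 (add F not W, F Z):
            × closes — contains both W and not W.
      branch 1.2 (add T W):
        × closes — contains both W and not W.
  branch 2 (add T not X):
    ○ open, literals {W=0, X=0}.
2 branches closed, 2 open.
Each open branch fixes some atoms; the unmentioned ones are free. Counting distinct full assignments: branch {W=0, Z=1} (X, Y) contributes 4 new; branch {W=0, X=0} (Y, Z) contributes 2 new. Total: 6.

6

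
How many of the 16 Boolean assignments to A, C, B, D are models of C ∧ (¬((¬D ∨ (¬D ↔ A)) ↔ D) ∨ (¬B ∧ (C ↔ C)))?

Initial set: {(C ∧ (¬((¬D ∨ (¬D ↔ A)) ↔ D) ∨ (¬B ∧ (C ↔ C))))}.
(C ∧ (¬((¬D ∨ (¬D ↔ A)) ↔ D) ∨ (¬B ∧ (C ↔ C)))): α-rule — add C, (¬((¬D ∨ (¬D ↔ A)) ↔ D) ∨ (¬B ∧ (C ↔ C))).
(¬((¬D ∨ (¬D ↔ A)) ↔ D) ∨ (¬B ∧ (C ↔ C))): β-rule — branch into ¬((¬D ∨ (¬D ↔ A)) ↔ D)  //  (¬B ∧ (C ↔ C)).
  branch 1 (add ¬((¬D ∨ (¬D ↔ A)) ↔ D)):
    ¬((¬D ∨ (¬D ↔ A)) ↔ D): β-rule — branch into (¬D ∨ (¬D ↔ A)), ¬D  //  ¬(¬D ∨ (¬D ↔ A)), D.
      branch 1.1 (add (¬D ∨ (¬D ↔ A)), ¬D):
        (¬D ∨ (¬D ↔ A)): β-rule — branch into ¬D  //  (¬D ↔ A).
          branch 1.1.1 (add ¬D):
            ○ open, literals {C=true, D=false}.
          branch 1.1.2 (add (¬D ↔ A)):
            (¬D ↔ A): β-rule — branch into ¬D, A  //  ¬¬D, ¬A.
              branch 1.1.2.1 (add ¬D, A):
                ○ open, literals {A=true, C=true, D=false}.
              branch 1.1.2.2 (add ¬¬D, ¬A):
                × closes — contains both D and ¬D.
      branch 1.2 (add ¬(¬D ∨ (¬D ↔ A)), D):
        ¬(¬D ∨ (¬D ↔ A)): α-rule — add ¬¬D, ¬(¬D ↔ A).
        ¬(¬D ↔ A): β-rule — branch into ¬D, ¬A  //  ¬¬D, A.
          branch 1.2.1 (add ¬D, ¬A):
            × closes — contains both D and ¬D.
          branch 1.2.2 (add ¬¬D, A):
            ○ open, literals {A=true, C=true, D=true}.
  branch 2 (add (¬B ∧ (C ↔ C))):
    (¬B ∧ (C ↔ C)): α-rule — add ¬B, (C ↔ C).
    (C ↔ C): β-rule — branch into C, C  //  ¬C, ¬C.
      branch 2.1 (add C, C):
        ○ open, literals {B=false, C=true}.
      branch 2.2 (add ¬C, ¬C):
        × closes — contains both C and ¬C.
3 branches closed, 4 open.
Each open branch fixes some atoms; the unmentioned ones are free. Counting distinct full assignments: branch {C=true, D=false} (A, B) contributes 4 new; branch {A=true, C=true, D=false} (B) contributes 0 new; branch {A=true, C=true, D=true} (B) contributes 2 new; branch {B=false, C=true} (A, D) contributes 1 new. Total: 7.

7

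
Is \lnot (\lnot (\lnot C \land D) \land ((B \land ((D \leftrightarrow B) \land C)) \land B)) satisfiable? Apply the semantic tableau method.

Initial set: {\lnot (\lnot (\lnot C \land D) \land ((B \land ((D \leftrightarrow B) \land C)) \land B))}.
\lnot (\lnot (\lnot C \land D) \land ((B \land ((D \leftrightarrow B) \land C)) \land B)): β-rule — branch into \lnot \lnot (\lnot C \land D)  //  \lnot ((B \land ((D \leftrightarrow B) \land C)) \land B).
  branch 1 (add \lnot \lnot (\lnot C \land D)):
    \lnot \lnot (\lnot C \land D): α-rule — add \lnot C, D.
    ○ open, literals {C=0, D=1}.
  branch 2 (add \lnot ((B \land ((D \leftrightarrow B) \land C)) \land B)):
    \lnot ((B \land ((D \leftrightarrow B) \land C)) \land B): β-rule — branch into \lnot (B \land ((D \leftrightarrow B) \land C))  //  \lnot B.
      branch 2.1 (add \lnot (B \land ((D \leftrightarrow B) \land C))):
        \lnot (B \land ((D \leftrightarrow B) \land C)): β-rule — branch into \lnot B  //  \lnot ((D \leftrightarrow B) \land C).
          branch 2.1.1 (add \lnot B):
            ○ open, literals {B=0}.
          branch 2.1.2 (add \lnot ((D \leftrightarrow B) \land C)):
            \lnot ((D \leftrightarrow B) \land C): β-rule — branch into \lnot (D \leftrightarrow B)  //  \lnot C.
              branch 2.1.2.1 (add \lnot (D \leftrightarrow B)):
                \lnot (D \leftrightarrow B): β-rule — branch into D, \lnot B  //  \lnot D, B.
                  branch 2.1.2.1.1 (add D, \lnot B):
                    ○ open, literals {B=0, D=1}.
                  branch 2.1.2.1.2 (add \lnot D, B):
                    ○ open, literals {B=1, D=0}.
              branch 2.1.2.2 (add \lnot C):
                ○ open, literals {C=0}.
      branch 2.2 (add \lnot B):
        ○ open, literals {B=0}.
0 branches closed, 6 open.
An open branch gives a satisfying assignment: C=0, D=1.

Satisfiable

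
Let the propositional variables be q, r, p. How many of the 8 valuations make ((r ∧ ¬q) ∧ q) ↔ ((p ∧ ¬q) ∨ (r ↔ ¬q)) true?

Initial set: {T (((r ∧ ¬q) ∧ q) ↔ ((p ∧ ¬q) ∨ (r ↔ ¬q)))}.
T (((r ∧ ¬q) ∧ q) ↔ ((p ∧ ¬q) ∨ (r ↔ ¬q))): β-rule — branch into T ((r ∧ ¬q) ∧ q), T ((p ∧ ¬q) ∨ (r ↔ ¬q))  //  F ((r ∧ ¬q) ∧ q), F ((p ∧ ¬q) ∨ (r ↔ ¬q)).
  branch 1 (add T ((r ∧ ¬q) ∧ q), T ((p ∧ ¬q) ∨ (r ↔ ¬q))):
    T ((r ∧ ¬q) ∧ q): α-rule — add T (r ∧ ¬q), T q.
    T (r ∧ ¬q): α-rule — add T r, T ¬q.
    × closes — contains both q and ¬q.
  branch 2 (add F ((r ∧ ¬q) ∧ q), F ((p ∧ ¬q) ∨ (r ↔ ¬q))):
    F ((p ∧ ¬q) ∨ (r ↔ ¬q)): α-rule — add F (p ∧ ¬q), F (r ↔ ¬q).
    F ((r ∧ ¬q) ∧ q): β-rule — branch into F (r ∧ ¬q)  //  F q.
      branch 2.1 (add F (r ∧ ¬q)):
        F (p ∧ ¬q): β-rule — branch into F p  //  F ¬q.
          branch 2.1.1 (add F p):
            F (r ↔ ¬q): β-rule — branch into T r, F ¬q  //  F r, T ¬q.
              branch 2.1.1.1 (add T r, F ¬q):
                F (r ∧ ¬q): β-rule — branch into F r  //  F ¬q.
                  branch 2.1.1.1.1 (add F r):
                    × closes — contains both r and ¬r.
                  branch 2.1.1.1.2 (add F ¬q):
                    ○ open, literals {p=F, q=T, r=T}.
              branch 2.1.1.2 (add F r, T ¬q):
                F (r ∧ ¬q): β-rule — branch into F r  //  F ¬q.
                  branch 2.1.1.2.1 (add F r):
                    ○ open, literals {p=F, q=F, r=F}.
                  branch 2.1.1.2.2 (add F ¬q):
                    × closes — contains both q and ¬q.
          branch 2.1.2 (add F ¬q):
            F (r ↔ ¬q): β-rule — branch into T r, F ¬q  //  F r, T ¬q.
              branch 2.1.2.1 (add T r, F ¬q):
                F (r ∧ ¬q): β-rule — branch into F r  //  F ¬q.
                  branch 2.1.2.1.1 (add F r):
                    × closes — contains both r and ¬r.
                  branch 2.1.2.1.2 (add F ¬q):
                    ○ open, literals {q=T, r=T}.
              branch 2.1.2.2 (add F r, T ¬q):
                × closes — contains both q and ¬q.
      branch 2.2 (add F q):
        F (p ∧ ¬q): β-rule — branch into F p  //  F ¬q.
          branch 2.2.1 (add F p):
            F (r ↔ ¬q): β-rule — branch into T r, F ¬q  //  F r, T ¬q.
              branch 2.2.1.1 (add T r, F ¬q):
                × closes — contains both q and ¬q.
              branch 2.2.1.2 (add F r, T ¬q):
                ○ open, literals {p=F, q=F, r=F}.
          branch 2.2.2 (add F ¬q):
            × closes — contains both q and ¬q.
7 branches closed, 4 open.
Each open branch fixes some atoms; the unmentioned ones are free. Counting distinct full assignments: branch {p=F, q=T, r=T} (none free) contributes 1 new; branch {p=F, q=F, r=F} (none free) contributes 1 new; branch {q=T, r=T} (p) contributes 1 new; branch {p=F, q=F, r=F} (none free) contributes 0 new. Total: 3.

3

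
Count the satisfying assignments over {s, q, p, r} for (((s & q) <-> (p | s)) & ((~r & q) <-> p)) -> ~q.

Initial set: {((((s & q) <-> (p | s)) & ((~r & q) <-> p)) -> ~q)}.
((((s & q) <-> (p | s)) & ((~r & q) <-> p)) -> ~q): β-rule — branch into ~(((s & q) <-> (p | s)) & ((~r & q) <-> p))  //  ~q.
  branch 1 (add ~(((s & q) <-> (p | s)) & ((~r & q) <-> p))):
    ~(((s & q) <-> (p | s)) & ((~r & q) <-> p)): β-rule — branch into ~((s & q) <-> (p | s))  //  ~((~r & q) <-> p).
      branch 1.1 (add ~((s & q) <-> (p | s))):
        ~((s & q) <-> (p | s)): β-rule — branch into (s & q), ~(p | s)  //  ~(s & q), (p | s).
          branch 1.1.1 (add (s & q), ~(p | s)):
            (s & q): α-rule — add s, q.
            ~(p | s): α-rule — add ~p, ~s.
            × closes — contains both s and ~s.
          branch 1.1.2 (add ~(s & q), (p | s)):
            ~(s & q): β-rule — branch into ~s  //  ~q.
              branch 1.1.2.1 (add ~s):
                (p | s): β-rule — branch into p  //  s.
                  branch 1.1.2.1.1 (add p):
                    ○ open, literals {p=true, s=false}.
                  branch 1.1.2.1.2 (add s):
                    × closes — contains both s and ~s.
              branch 1.1.2.2 (add ~q):
                (p | s): β-rule — branch into p  //  s.
                  branch 1.1.2.2.1 (add p):
                    ○ open, literals {p=true, q=false}.
                  branch 1.1.2.2.2 (add s):
                    ○ open, literals {q=false, s=true}.
      branch 1.2 (add ~((~r & q) <-> p)):
        ~((~r & q) <-> p): β-rule — branch into (~r & q), ~p  //  ~(~r & q), p.
          branch 1.2.1 (add (~r & q), ~p):
            (~r & q): α-rule — add ~r, q.
            ○ open, literals {p=false, q=true, r=false}.
          branch 1.2.2 (add ~(~r & q), p):
            ~(~r & q): β-rule — branch into ~~r  //  ~q.
              branch 1.2.2.1 (add ~~r):
                ○ open, literals {p=true, r=true}.
              branch 1.2.2.2 (add ~q):
                ○ open, literals {p=true, q=false}.
  branch 2 (add ~q):
    ○ open, literals {q=false}.
2 branches closed, 7 open.
Each open branch fixes some atoms; the unmentioned ones are free. Counting distinct full assignments: branch {p=true, s=false} (q, r) contributes 4 new; branch {p=true, q=false} (s, r) contributes 2 new; branch {q=false, s=true} (p, r) contributes 2 new; branch {p=false, q=true, r=false} (s) contributes 2 new; branch {p=true, r=true} (s, q) contributes 1 new; branch {p=true, q=false} (s, r) contributes 0 new; branch {q=false} (s, p, r) contributes 2 new. Total: 13.

13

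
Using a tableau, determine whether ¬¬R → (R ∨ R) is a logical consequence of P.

Initial set: {P; ¬(¬¬R → (R ∨ R))}.
¬(¬¬R → (R ∨ R)): α-rule — add ¬¬R, ¬(R ∨ R).
¬¬R: drop double negation, giving R.
¬(R ∨ R): α-rule — add ¬R, ¬R.
× closes — contains both R and ¬R.
All 1 branch closes.
Every branch closed, so the premises entail the conclusion.

Yes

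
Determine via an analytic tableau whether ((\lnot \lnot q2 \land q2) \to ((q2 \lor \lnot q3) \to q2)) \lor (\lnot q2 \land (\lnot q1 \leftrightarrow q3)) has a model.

Satisfiable

Initial set: {(((\lnot \lnot q2 \land q2) \to ((q2 \lor \lnot q3) \to q2)) \lor (\lnot q2 \land (\lnot q1 \leftrightarrow q3)))}.
(((\lnot \lnot q2 \land q2) \to ((q2 \lor \lnot q3) \to q2)) \lor (\lnot q2 \land (\lnot q1 \leftrightarrow q3))): β-rule — branch into ((\lnot \lnot q2 \land q2) \to ((q2 \lor \lnot q3) \to q2))  //  (\lnot q2 \land (\lnot q1 \leftrightarrow q3)).
  branch 1 (add ((\lnot \lnot q2 \land q2) \to ((q2 \lor \lnot q3) \to q2))):
    ((\lnot \lnot q2 \land q2) \to ((q2 \lor \lnot q3) \to q2)): β-rule — branch into \lnot (\lnot \lnot q2 \land q2)  //  ((q2 \lor \lnot q3) \to q2).
      branch 1.1 (add \lnot (\lnot \lnot q2 \land q2)):
        \lnot (\lnot \lnot q2 \land q2): β-rule — branch into \lnot \lnot \lnot q2  //  \lnot q2.
          branch 1.1.1 (add \lnot \lnot \lnot q2):
            \lnot \lnot \lnot q2: drop double negation, giving \lnot q2.
            ○ open, literals {q2=F}.
          branch 1.1.2 (add \lnot q2):
            ○ open, literals {q2=F}.
      branch 1.2 (add ((q2 \lor \lnot q3) \to q2)):
        ((q2 \lor \lnot q3) \to q2): β-rule — branch into \lnot (q2 \lor \lnot q3)  //  q2.
          branch 1.2.1 (add \lnot (q2 \lor \lnot q3)):
            \lnot (q2 \lor \lnot q3): α-rule — add \lnot q2, \lnot \lnot q3.
            ○ open, literals {q2=F, q3=T}.
          branch 1.2.2 (add q2):
            ○ open, literals {q2=T}.
  branch 2 (add (\lnot q2 \land (\lnot q1 \leftrightarrow q3))):
    (\lnot q2 \land (\lnot q1 \leftrightarrow q3)): α-rule — add \lnot q2, (\lnot q1 \leftrightarrow q3).
    (\lnot q1 \leftrightarrow q3): β-rule — branch into \lnot q1, q3  //  \lnot \lnot q1, \lnot q3.
      branch 2.1 (add \lnot q1, q3):
        ○ open, literals {q1=F, q2=F, q3=T}.
      branch 2.2 (add \lnot \lnot q1, \lnot q3):
        ○ open, literals {q1=T, q2=F, q3=F}.
0 branches closed, 6 open.
An open branch gives a satisfying assignment: q2=F.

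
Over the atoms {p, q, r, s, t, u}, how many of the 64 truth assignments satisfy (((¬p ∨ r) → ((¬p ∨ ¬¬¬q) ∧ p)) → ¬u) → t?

38

Initial set: {((((¬p ∨ r) → ((¬p ∨ ¬¬¬q) ∧ p)) → ¬u) → t)}.
((((¬p ∨ r) → ((¬p ∨ ¬¬¬q) ∧ p)) → ¬u) → t): β-rule — branch into ¬(((¬p ∨ r) → ((¬p ∨ ¬¬¬q) ∧ p)) → ¬u)  //  t.
  branch 1 (add ¬(((¬p ∨ r) → ((¬p ∨ ¬¬¬q) ∧ p)) → ¬u)):
    ¬(((¬p ∨ r) → ((¬p ∨ ¬¬¬q) ∧ p)) → ¬u): α-rule — add ((¬p ∨ r) → ((¬p ∨ ¬¬¬q) ∧ p)), ¬¬u.
    ((¬p ∨ r) → ((¬p ∨ ¬¬¬q) ∧ p)): β-rule — branch into ¬(¬p ∨ r)  //  ((¬p ∨ ¬¬¬q) ∧ p).
      branch 1.1 (add ¬(¬p ∨ r)):
        ¬(¬p ∨ r): α-rule — add ¬¬p, ¬r.
        ○ open, literals {p=T, r=F, u=T}.
      branch 1.2 (add ((¬p ∨ ¬¬¬q) ∧ p)):
        ((¬p ∨ ¬¬¬q) ∧ p): α-rule — add (¬p ∨ ¬¬¬q), p.
        (¬p ∨ ¬¬¬q): β-rule — branch into ¬p  //  ¬¬¬q.
          branch 1.2.1 (add ¬p):
            × closes — contains both p and ¬p.
          branch 1.2.2 (add ¬¬¬q):
            ¬¬¬q: drop double negation, giving ¬q.
            ○ open, literals {p=T, q=F, u=T}.
  branch 2 (add t):
    ○ open, literals {t=T}.
1 branch closed, 3 open.
Each open branch fixes some atoms; the unmentioned ones are free. Counting distinct full assignments: branch {p=T, r=F, u=T} (q, s, t) contributes 8 new; branch {p=T, q=F, u=T} (r, s, t) contributes 4 new; branch {t=T} (p, q, r, s, u) contributes 26 new. Total: 38.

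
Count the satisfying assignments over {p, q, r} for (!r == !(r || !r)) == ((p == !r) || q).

Initial set: {T ((!r == !(r || !r)) == ((p == !r) || q))}.
T ((!r == !(r || !r)) == ((p == !r) || q)): β-rule — branch into T (!r == !(r || !r)), T ((p == !r) || q)  //  F (!r == !(r || !r)), F ((p == !r) || q).
  branch 1 (add T (!r == !(r || !r)), T ((p == !r) || q)):
    T (!r == !(r || !r)): β-rule — branch into T !r, T !(r || !r)  //  F !r, F !(r || !r).
      branch 1.1 (add T !r, T !(r || !r)):
        T !(r || !r): α-rule — add F r, F !r.
        × closes — contains both r and !r.
      branch 1.2 (add F !r, F !(r || !r)):
        T ((p == !r) || q): β-rule — branch into T (p == !r)  //  T q.
          branch 1.2.1 (add T (p == !r)):
            F !(r || !r): β-rule — branch into T r  //  T !r.
              branch 1.2.1.1 (add T r):
                T (p == !r): β-rule — branch into T p, T !r  //  F p, F !r.
                  branch 1.2.1.1.1 (add T p, T !r):
                    × closes — contains both r and !r.
                  branch 1.2.1.1.2 (add F p, F !r):
                    ○ open, literals {p=false, r=true}.
              branch 1.2.1.2 (add T !r):
                × closes — contains both r and !r.
          branch 1.2.2 (add T q):
            F !(r || !r): β-rule — branch into T r  //  T !r.
              branch 1.2.2.1 (add T r):
                ○ open, literals {q=true, r=true}.
              branch 1.2.2.2 (add T !r):
                × closes — contains both r and !r.
  branch 2 (add F (!r == !(r || !r)), F ((p == !r) || q)):
    F ((p == !r) || q): α-rule — add F (p == !r), F q.
    F (!r == !(r || !r)): β-rule — branch into T !r, F !(r || !r)  //  F !r, T !(r || !r).
      branch 2.1 (add T !r, F !(r || !r)):
        F (p == !r): β-rule — branch into T p, F !r  //  F p, T !r.
          branch 2.1.1 (add T p, F !r):
            × closes — contains both r and !r.
          branch 2.1.2 (add F p, T !r):
            F !(r || !r): β-rule — branch into T r  //  T !r.
              branch 2.1.2.1 (add T r):
                × closes — contains both r and !r.
              branch 2.1.2.2 (add T !r):
                ○ open, literals {p=false, q=false, r=false}.
      branch 2.2 (add F !r, T !(r || !r)):
        T !(r || !r): α-rule — add F r, F !r.
        × closes — contains both r and !r.
7 branches closed, 3 open.
Each open branch fixes some atoms; the unmentioned ones are free. Counting distinct full assignments: branch {p=false, r=true} (q) contributes 2 new; branch {q=true, r=true} (p) contributes 1 new; branch {p=false, q=false, r=false} (none free) contributes 1 new. Total: 4.

4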